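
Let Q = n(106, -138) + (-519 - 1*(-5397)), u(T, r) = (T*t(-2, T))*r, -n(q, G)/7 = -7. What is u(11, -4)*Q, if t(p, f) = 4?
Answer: -867152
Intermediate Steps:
n(q, G) = 49 (n(q, G) = -7*(-7) = 49)
u(T, r) = 4*T*r (u(T, r) = (T*4)*r = (4*T)*r = 4*T*r)
Q = 4927 (Q = 49 + (-519 - 1*(-5397)) = 49 + (-519 + 5397) = 49 + 4878 = 4927)
u(11, -4)*Q = (4*11*(-4))*4927 = -176*4927 = -867152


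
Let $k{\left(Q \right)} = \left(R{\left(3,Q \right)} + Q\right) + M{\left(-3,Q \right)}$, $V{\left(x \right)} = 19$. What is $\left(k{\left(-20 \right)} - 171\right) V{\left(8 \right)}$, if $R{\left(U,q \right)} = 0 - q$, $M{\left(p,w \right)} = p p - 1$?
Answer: $-3097$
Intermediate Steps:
$M{\left(p,w \right)} = -1 + p^{2}$ ($M{\left(p,w \right)} = p^{2} - 1 = -1 + p^{2}$)
$R{\left(U,q \right)} = - q$
$k{\left(Q \right)} = 8$ ($k{\left(Q \right)} = \left(- Q + Q\right) - \left(1 - \left(-3\right)^{2}\right) = 0 + \left(-1 + 9\right) = 0 + 8 = 8$)
$\left(k{\left(-20 \right)} - 171\right) V{\left(8 \right)} = \left(8 - 171\right) 19 = \left(-163\right) 19 = -3097$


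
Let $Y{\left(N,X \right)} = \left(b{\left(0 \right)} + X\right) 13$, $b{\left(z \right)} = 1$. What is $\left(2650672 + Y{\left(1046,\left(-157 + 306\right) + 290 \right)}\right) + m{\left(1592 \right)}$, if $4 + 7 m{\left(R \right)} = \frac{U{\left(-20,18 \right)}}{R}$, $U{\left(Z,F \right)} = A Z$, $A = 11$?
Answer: $\frac{7400706465}{2786} \approx 2.6564 \cdot 10^{6}$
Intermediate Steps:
$U{\left(Z,F \right)} = 11 Z$
$Y{\left(N,X \right)} = 13 + 13 X$ ($Y{\left(N,X \right)} = \left(1 + X\right) 13 = 13 + 13 X$)
$m{\left(R \right)} = - \frac{4}{7} - \frac{220}{7 R}$ ($m{\left(R \right)} = - \frac{4}{7} + \frac{11 \left(-20\right) \frac{1}{R}}{7} = - \frac{4}{7} + \frac{\left(-220\right) \frac{1}{R}}{7} = - \frac{4}{7} - \frac{220}{7 R}$)
$\left(2650672 + Y{\left(1046,\left(-157 + 306\right) + 290 \right)}\right) + m{\left(1592 \right)} = \left(2650672 + \left(13 + 13 \left(\left(-157 + 306\right) + 290\right)\right)\right) + \frac{4 \left(-55 - 1592\right)}{7 \cdot 1592} = \left(2650672 + \left(13 + 13 \left(149 + 290\right)\right)\right) + \frac{4}{7} \cdot \frac{1}{1592} \left(-55 - 1592\right) = \left(2650672 + \left(13 + 13 \cdot 439\right)\right) + \frac{4}{7} \cdot \frac{1}{1592} \left(-1647\right) = \left(2650672 + \left(13 + 5707\right)\right) - \frac{1647}{2786} = \left(2650672 + 5720\right) - \frac{1647}{2786} = 2656392 - \frac{1647}{2786} = \frac{7400706465}{2786}$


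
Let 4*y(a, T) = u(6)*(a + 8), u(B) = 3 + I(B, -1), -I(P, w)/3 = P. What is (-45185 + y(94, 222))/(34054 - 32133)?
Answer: -91135/3842 ≈ -23.721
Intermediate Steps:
I(P, w) = -3*P
u(B) = 3 - 3*B
y(a, T) = -30 - 15*a/4 (y(a, T) = ((3 - 3*6)*(a + 8))/4 = ((3 - 18)*(8 + a))/4 = (-15*(8 + a))/4 = (-120 - 15*a)/4 = -30 - 15*a/4)
(-45185 + y(94, 222))/(34054 - 32133) = (-45185 + (-30 - 15/4*94))/(34054 - 32133) = (-45185 + (-30 - 705/2))/1921 = (-45185 - 765/2)*(1/1921) = -91135/2*1/1921 = -91135/3842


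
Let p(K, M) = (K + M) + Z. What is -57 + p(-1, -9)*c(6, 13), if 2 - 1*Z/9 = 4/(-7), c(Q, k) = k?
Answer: 797/7 ≈ 113.86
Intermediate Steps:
Z = 162/7 (Z = 18 - 36/(-7) = 18 - 36*(-1)/7 = 18 - 9*(-4/7) = 18 + 36/7 = 162/7 ≈ 23.143)
p(K, M) = 162/7 + K + M (p(K, M) = (K + M) + 162/7 = 162/7 + K + M)
-57 + p(-1, -9)*c(6, 13) = -57 + (162/7 - 1 - 9)*13 = -57 + (92/7)*13 = -57 + 1196/7 = 797/7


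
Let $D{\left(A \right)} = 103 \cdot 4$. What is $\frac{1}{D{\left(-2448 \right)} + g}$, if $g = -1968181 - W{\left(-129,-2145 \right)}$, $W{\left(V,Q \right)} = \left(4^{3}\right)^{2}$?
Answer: $- \frac{1}{1971865} \approx -5.0713 \cdot 10^{-7}$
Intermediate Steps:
$W{\left(V,Q \right)} = 4096$ ($W{\left(V,Q \right)} = 64^{2} = 4096$)
$D{\left(A \right)} = 412$
$g = -1972277$ ($g = -1968181 - 4096 = -1972277$)
$\frac{1}{D{\left(-2448 \right)} + g} = \frac{1}{412 - 1972277} = \frac{1}{-1971865} = - \frac{1}{1971865}$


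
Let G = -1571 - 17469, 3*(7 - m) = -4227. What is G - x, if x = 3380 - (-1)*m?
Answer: -23836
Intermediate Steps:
m = 1416 (m = 7 - ⅓*(-4227) = 7 + 1409 = 1416)
G = -19040
x = 4796 (x = 3380 - (-1)*1416 = 3380 - 1*(-1416) = 3380 + 1416 = 4796)
G - x = -19040 - 1*4796 = -19040 - 4796 = -23836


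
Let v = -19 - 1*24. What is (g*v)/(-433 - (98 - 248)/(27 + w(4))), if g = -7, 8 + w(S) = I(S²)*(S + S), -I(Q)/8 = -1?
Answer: -24983/35789 ≈ -0.69806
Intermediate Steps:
v = -43 (v = -19 - 24 = -43)
I(Q) = 8 (I(Q) = -8*(-1) = 8)
w(S) = -8 + 16*S (w(S) = -8 + 8*(S + S) = -8 + 8*(2*S) = -8 + 16*S)
(g*v)/(-433 - (98 - 248)/(27 + w(4))) = (-7*(-43))/(-433 - (98 - 248)/(27 + (-8 + 16*4))) = 301/(-433 - (-150)/(27 + (-8 + 64))) = 301/(-433 - (-150)/(27 + 56)) = 301/(-433 - (-150)/83) = 301/(-433 - 1*(-150/83)) = 301/(-433 + 150/83) = 301/(-35789/83) = 301*(-83/35789) = -24983/35789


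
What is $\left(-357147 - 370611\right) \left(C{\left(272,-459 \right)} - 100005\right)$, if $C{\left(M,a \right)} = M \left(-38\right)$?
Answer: $80301545478$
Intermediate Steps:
$C{\left(M,a \right)} = - 38 M$
$\left(-357147 - 370611\right) \left(C{\left(272,-459 \right)} - 100005\right) = \left(-357147 - 370611\right) \left(\left(-38\right) 272 - 100005\right) = - 727758 \left(-10336 - 100005\right) = \left(-727758\right) \left(-110341\right) = 80301545478$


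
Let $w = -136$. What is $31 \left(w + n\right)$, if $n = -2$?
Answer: $-4278$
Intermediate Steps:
$31 \left(w + n\right) = 31 \left(-136 - 2\right) = 31 \left(-138\right) = -4278$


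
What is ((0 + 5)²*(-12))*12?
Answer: -3600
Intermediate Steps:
((0 + 5)²*(-12))*12 = (5²*(-12))*12 = (25*(-12))*12 = -300*12 = -3600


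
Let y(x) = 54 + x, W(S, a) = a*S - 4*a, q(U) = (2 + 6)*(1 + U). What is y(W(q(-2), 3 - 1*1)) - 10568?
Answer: -10538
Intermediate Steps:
q(U) = 8 + 8*U (q(U) = 8*(1 + U) = 8 + 8*U)
W(S, a) = -4*a + S*a (W(S, a) = S*a - 4*a = -4*a + S*a)
y(W(q(-2), 3 - 1*1)) - 10568 = (54 + (3 - 1*1)*(-4 + (8 + 8*(-2)))) - 10568 = (54 + (3 - 1)*(-4 + (8 - 16))) - 10568 = (54 + 2*(-4 - 8)) - 10568 = (54 + 2*(-12)) - 10568 = (54 - 24) - 10568 = 30 - 10568 = -10538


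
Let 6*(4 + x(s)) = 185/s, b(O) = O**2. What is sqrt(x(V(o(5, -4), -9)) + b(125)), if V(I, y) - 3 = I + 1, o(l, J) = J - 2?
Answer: sqrt(561801)/6 ≈ 124.92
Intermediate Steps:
o(l, J) = -2 + J
V(I, y) = 4 + I (V(I, y) = 3 + (I + 1) = 3 + (1 + I) = 4 + I)
x(s) = -4 + 185/(6*s) (x(s) = -4 + (185/s)/6 = -4 + 185/(6*s))
sqrt(x(V(o(5, -4), -9)) + b(125)) = sqrt((-4 + 185/(6*(4 + (-2 - 4)))) + 125**2) = sqrt((-4 + 185/(6*(4 - 6))) + 15625) = sqrt((-4 + (185/6)/(-2)) + 15625) = sqrt((-4 + (185/6)*(-1/2)) + 15625) = sqrt((-4 - 185/12) + 15625) = sqrt(-233/12 + 15625) = sqrt(187267/12) = sqrt(561801)/6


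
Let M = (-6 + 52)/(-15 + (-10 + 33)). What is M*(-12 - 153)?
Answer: -3795/4 ≈ -948.75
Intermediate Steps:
M = 23/4 (M = 46/(-15 + 23) = 46/8 = 46*(⅛) = 23/4 ≈ 5.7500)
M*(-12 - 153) = 23*(-12 - 153)/4 = (23/4)*(-165) = -3795/4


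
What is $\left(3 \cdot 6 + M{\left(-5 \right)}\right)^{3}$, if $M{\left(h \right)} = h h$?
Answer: $79507$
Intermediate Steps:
$M{\left(h \right)} = h^{2}$
$\left(3 \cdot 6 + M{\left(-5 \right)}\right)^{3} = \left(3 \cdot 6 + \left(-5\right)^{2}\right)^{3} = \left(18 + 25\right)^{3} = 43^{3} = 79507$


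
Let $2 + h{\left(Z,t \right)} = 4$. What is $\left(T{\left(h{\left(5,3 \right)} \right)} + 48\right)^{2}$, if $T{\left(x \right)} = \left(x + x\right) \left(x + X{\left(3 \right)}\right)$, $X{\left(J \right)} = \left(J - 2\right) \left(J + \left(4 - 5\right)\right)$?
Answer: $4096$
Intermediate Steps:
$X{\left(J \right)} = \left(-1 + J\right) \left(-2 + J\right)$ ($X{\left(J \right)} = \left(-2 + J\right) \left(J - 1\right) = \left(-2 + J\right) \left(-1 + J\right) = \left(-1 + J\right) \left(-2 + J\right)$)
$h{\left(Z,t \right)} = 2$ ($h{\left(Z,t \right)} = -2 + 4 = 2$)
$T{\left(x \right)} = 2 x \left(2 + x\right)$ ($T{\left(x \right)} = \left(x + x\right) \left(x + \left(2 + 3^{2} - 9\right)\right) = 2 x \left(x + \left(2 + 9 - 9\right)\right) = 2 x \left(x + 2\right) = 2 x \left(2 + x\right)$)
$\left(T{\left(h{\left(5,3 \right)} \right)} + 48\right)^{2} = \left(2 \cdot 2 \left(2 + 2\right) + 48\right)^{2} = \left(2 \cdot 2 \cdot 4 + 48\right)^{2} = \left(16 + 48\right)^{2} = 64^{2} = 4096$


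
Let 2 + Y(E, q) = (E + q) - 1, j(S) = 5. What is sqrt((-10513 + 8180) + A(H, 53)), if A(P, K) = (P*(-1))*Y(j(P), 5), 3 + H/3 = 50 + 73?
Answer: I*sqrt(4853) ≈ 69.663*I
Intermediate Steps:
H = 360 (H = -9 + 3*(50 + 73) = -9 + 3*123 = -9 + 369 = 360)
Y(E, q) = -3 + E + q (Y(E, q) = -2 + ((E + q) - 1) = -2 + (-1 + E + q) = -3 + E + q)
A(P, K) = -7*P (A(P, K) = (P*(-1))*(-3 + 5 + 5) = -P*7 = -7*P)
sqrt((-10513 + 8180) + A(H, 53)) = sqrt((-10513 + 8180) - 7*360) = sqrt(-2333 - 2520) = sqrt(-4853) = I*sqrt(4853)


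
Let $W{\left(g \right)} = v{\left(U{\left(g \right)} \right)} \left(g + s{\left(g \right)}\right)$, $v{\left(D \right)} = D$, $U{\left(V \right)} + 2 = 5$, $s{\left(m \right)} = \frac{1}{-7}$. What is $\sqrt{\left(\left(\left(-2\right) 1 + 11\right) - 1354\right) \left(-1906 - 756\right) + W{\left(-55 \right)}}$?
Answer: $\frac{2 \sqrt{43857751}}{7} \approx 1892.1$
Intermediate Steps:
$s{\left(m \right)} = - \frac{1}{7}$
$U{\left(V \right)} = 3$ ($U{\left(V \right)} = -2 + 5 = 3$)
$W{\left(g \right)} = - \frac{3}{7} + 3 g$ ($W{\left(g \right)} = 3 \left(g - \frac{1}{7}\right) = 3 \left(- \frac{1}{7} + g\right) = - \frac{3}{7} + 3 g$)
$\sqrt{\left(\left(\left(-2\right) 1 + 11\right) - 1354\right) \left(-1906 - 756\right) + W{\left(-55 \right)}} = \sqrt{\left(\left(\left(-2\right) 1 + 11\right) - 1354\right) \left(-1906 - 756\right) + \left(- \frac{3}{7} + 3 \left(-55\right)\right)} = \sqrt{\left(\left(-2 + 11\right) - 1354\right) \left(-2662\right) - \frac{1158}{7}} = \sqrt{\left(9 - 1354\right) \left(-2662\right) - \frac{1158}{7}} = \sqrt{\left(-1345\right) \left(-2662\right) - \frac{1158}{7}} = \sqrt{3580390 - \frac{1158}{7}} = \sqrt{\frac{25061572}{7}} = \frac{2 \sqrt{43857751}}{7}$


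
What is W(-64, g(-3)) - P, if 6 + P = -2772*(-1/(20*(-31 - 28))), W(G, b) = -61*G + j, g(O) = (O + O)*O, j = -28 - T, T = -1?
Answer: 1146178/295 ≈ 3885.3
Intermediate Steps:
j = -27 (j = -28 - 1*(-1) = -28 + 1 = -27)
g(O) = 2*O**2 (g(O) = (2*O)*O = 2*O**2)
W(G, b) = -27 - 61*G (W(G, b) = -61*G - 27 = -27 - 61*G)
P = -2463/295 (P = -6 - 2772*(-1/(20*(-31 - 28))) = -6 - 2772/((-59*(-20))) = -6 - 2772/1180 = -6 - 2772*1/1180 = -6 - 693/295 = -2463/295 ≈ -8.3492)
W(-64, g(-3)) - P = (-27 - 61*(-64)) - 1*(-2463/295) = (-27 + 3904) + 2463/295 = 3877 + 2463/295 = 1146178/295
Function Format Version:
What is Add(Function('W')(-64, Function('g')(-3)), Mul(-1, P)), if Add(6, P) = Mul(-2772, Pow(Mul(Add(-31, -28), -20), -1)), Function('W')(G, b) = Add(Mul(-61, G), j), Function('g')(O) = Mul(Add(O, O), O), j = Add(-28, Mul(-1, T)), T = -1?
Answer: Rational(1146178, 295) ≈ 3885.3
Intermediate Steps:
j = -27 (j = Add(-28, Mul(-1, -1)) = Add(-28, 1) = -27)
Function('g')(O) = Mul(2, Pow(O, 2)) (Function('g')(O) = Mul(Mul(2, O), O) = Mul(2, Pow(O, 2)))
Function('W')(G, b) = Add(-27, Mul(-61, G)) (Function('W')(G, b) = Add(Mul(-61, G), -27) = Add(-27, Mul(-61, G)))
P = Rational(-2463, 295) (P = Add(-6, Mul(-2772, Pow(Mul(Add(-31, -28), -20), -1))) = Add(-6, Mul(-2772, Pow(Mul(-59, -20), -1))) = Add(-6, Mul(-2772, Pow(1180, -1))) = Add(-6, Mul(-2772, Rational(1, 1180))) = Add(-6, Rational(-693, 295)) = Rational(-2463, 295) ≈ -8.3492)
Add(Function('W')(-64, Function('g')(-3)), Mul(-1, P)) = Add(Add(-27, Mul(-61, -64)), Mul(-1, Rational(-2463, 295))) = Add(Add(-27, 3904), Rational(2463, 295)) = Add(3877, Rational(2463, 295)) = Rational(1146178, 295)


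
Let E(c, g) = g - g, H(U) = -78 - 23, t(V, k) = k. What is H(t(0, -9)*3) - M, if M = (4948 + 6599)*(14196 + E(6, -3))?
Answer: -163921313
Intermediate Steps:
H(U) = -101
E(c, g) = 0
M = 163921212 (M = (4948 + 6599)*(14196 + 0) = 11547*14196 = 163921212)
H(t(0, -9)*3) - M = -101 - 1*163921212 = -101 - 163921212 = -163921313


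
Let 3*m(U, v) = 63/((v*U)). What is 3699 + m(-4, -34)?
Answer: 503085/136 ≈ 3699.2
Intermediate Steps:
m(U, v) = 21/(U*v) (m(U, v) = (63/((v*U)))/3 = (63/((U*v)))/3 = (63*(1/(U*v)))/3 = (63/(U*v))/3 = 21/(U*v))
3699 + m(-4, -34) = 3699 + 21/(-4*(-34)) = 3699 + 21*(-¼)*(-1/34) = 3699 + 21/136 = 503085/136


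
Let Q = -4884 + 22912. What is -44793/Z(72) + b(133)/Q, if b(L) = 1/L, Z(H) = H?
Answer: -2983368085/4795448 ≈ -622.13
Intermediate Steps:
Q = 18028
-44793/Z(72) + b(133)/Q = -44793/72 + 1/(133*18028) = -44793*1/72 + (1/133)*(1/18028) = -4977/8 + 1/2397724 = -2983368085/4795448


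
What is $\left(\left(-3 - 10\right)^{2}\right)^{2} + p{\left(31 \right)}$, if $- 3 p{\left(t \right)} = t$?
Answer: $\frac{85652}{3} \approx 28551.0$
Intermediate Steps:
$p{\left(t \right)} = - \frac{t}{3}$
$\left(\left(-3 - 10\right)^{2}\right)^{2} + p{\left(31 \right)} = \left(\left(-3 - 10\right)^{2}\right)^{2} - \frac{31}{3} = \left(\left(-13\right)^{2}\right)^{2} - \frac{31}{3} = 169^{2} - \frac{31}{3} = 28561 - \frac{31}{3} = \frac{85652}{3}$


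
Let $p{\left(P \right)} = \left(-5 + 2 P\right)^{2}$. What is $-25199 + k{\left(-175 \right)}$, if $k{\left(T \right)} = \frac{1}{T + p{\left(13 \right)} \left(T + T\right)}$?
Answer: $- \frac{3893875476}{154525} \approx -25199.0$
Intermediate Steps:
$k{\left(T \right)} = \frac{1}{883 T}$ ($k{\left(T \right)} = \frac{1}{T + \left(-5 + 2 \cdot 13\right)^{2} \left(T + T\right)} = \frac{1}{T + \left(-5 + 26\right)^{2} \cdot 2 T} = \frac{1}{T + 21^{2} \cdot 2 T} = \frac{1}{T + 441 \cdot 2 T} = \frac{1}{T + 882 T} = \frac{1}{883 T}$)
$-25199 + k{\left(-175 \right)} = -25199 + \frac{1}{883 \left(-175\right)} = -25199 + \frac{1}{883} \left(- \frac{1}{175}\right) = -25199 - \frac{1}{154525} = - \frac{3893875476}{154525}$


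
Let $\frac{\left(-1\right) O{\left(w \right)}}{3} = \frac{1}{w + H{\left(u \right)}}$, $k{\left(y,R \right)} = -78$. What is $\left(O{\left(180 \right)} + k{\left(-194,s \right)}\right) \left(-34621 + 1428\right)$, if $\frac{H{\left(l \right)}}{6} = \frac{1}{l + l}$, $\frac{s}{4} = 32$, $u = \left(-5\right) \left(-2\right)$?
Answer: $\frac{1556353384}{601} \approx 2.5896 \cdot 10^{6}$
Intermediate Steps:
$u = 10$
$s = 128$ ($s = 4 \cdot 32 = 128$)
$H{\left(l \right)} = \frac{3}{l}$ ($H{\left(l \right)} = \frac{6}{l + l} = \frac{6}{2 l} = 6 \frac{1}{2 l} = \frac{3}{l}$)
$O{\left(w \right)} = - \frac{3}{\frac{3}{10} + w}$ ($O{\left(w \right)} = - \frac{3}{w + \frac{3}{10}} = - \frac{3}{\frac{3}{10} + w}$)
$\left(O{\left(180 \right)} + k{\left(-194,s \right)}\right) \left(-34621 + 1428\right) = \left(- \frac{30}{3 + 10 \cdot 180} - 78\right) \left(-34621 + 1428\right) = \left(- \frac{30}{3 + 1800} - 78\right) \left(-33193\right) = \left(- \frac{30}{1803} - 78\right) \left(-33193\right) = \left(\left(-30\right) \frac{1}{1803} - 78\right) \left(-33193\right) = \left(- \frac{10}{601} - 78\right) \left(-33193\right) = \left(- \frac{46888}{601}\right) \left(-33193\right) = \frac{1556353384}{601}$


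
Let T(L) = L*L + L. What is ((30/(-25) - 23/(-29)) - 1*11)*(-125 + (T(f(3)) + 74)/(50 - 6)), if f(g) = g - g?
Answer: 2243651/1595 ≈ 1406.7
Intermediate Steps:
f(g) = 0
T(L) = L + L**2 (T(L) = L**2 + L = L + L**2)
((30/(-25) - 23/(-29)) - 1*11)*(-125 + (T(f(3)) + 74)/(50 - 6)) = ((30/(-25) - 23/(-29)) - 1*11)*(-125 + (0*(1 + 0) + 74)/(50 - 6)) = ((30*(-1/25) - 23*(-1/29)) - 11)*(-125 + (0*1 + 74)/44) = ((-6/5 + 23/29) - 11)*(-125 + (0 + 74)*(1/44)) = (-59/145 - 11)*(-125 + 74*(1/44)) = -1654*(-125 + 37/22)/145 = -1654/145*(-2713/22) = 2243651/1595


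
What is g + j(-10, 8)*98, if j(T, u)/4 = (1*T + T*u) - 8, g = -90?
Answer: -38506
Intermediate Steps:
j(T, u) = -32 + 4*T + 4*T*u (j(T, u) = 4*((1*T + T*u) - 8) = 4*((T + T*u) - 8) = 4*(-8 + T + T*u) = -32 + 4*T + 4*T*u)
g + j(-10, 8)*98 = -90 + (-32 + 4*(-10) + 4*(-10)*8)*98 = -90 + (-32 - 40 - 320)*98 = -90 - 392*98 = -90 - 38416 = -38506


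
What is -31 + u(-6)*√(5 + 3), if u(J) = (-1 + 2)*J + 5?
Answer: -31 - 2*√2 ≈ -33.828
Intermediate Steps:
u(J) = 5 + J (u(J) = 1*J + 5 = J + 5 = 5 + J)
-31 + u(-6)*√(5 + 3) = -31 + (5 - 6)*√(5 + 3) = -31 - √8 = -31 - 2*√2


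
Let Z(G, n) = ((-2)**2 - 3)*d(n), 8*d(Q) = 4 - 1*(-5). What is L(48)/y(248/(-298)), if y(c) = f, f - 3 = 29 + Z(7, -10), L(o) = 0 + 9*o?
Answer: 3456/265 ≈ 13.042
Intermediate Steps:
d(Q) = 9/8 (d(Q) = (4 - 1*(-5))/8 = (4 + 5)/8 = (1/8)*9 = 9/8)
Z(G, n) = 9/8 (Z(G, n) = ((-2)**2 - 3)*(9/8) = (4 - 3)*(9/8) = 1*(9/8) = 9/8)
L(o) = 9*o
f = 265/8 (f = 3 + (29 + 9/8) = 3 + 241/8 = 265/8 ≈ 33.125)
y(c) = 265/8
L(48)/y(248/(-298)) = (9*48)/(265/8) = 432*(8/265) = 3456/265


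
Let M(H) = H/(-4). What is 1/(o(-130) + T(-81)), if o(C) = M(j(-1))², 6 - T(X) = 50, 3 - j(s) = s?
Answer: -1/43 ≈ -0.023256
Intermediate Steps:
j(s) = 3 - s
M(H) = -H/4 (M(H) = H*(-¼) = -H/4)
T(X) = -44 (T(X) = 6 - 1*50 = 6 - 50 = -44)
o(C) = 1 (o(C) = (-(3 - 1*(-1))/4)² = (-(3 + 1)/4)² = (-¼*4)² = (-1)² = 1)
1/(o(-130) + T(-81)) = 1/(1 - 44) = 1/(-43) = -1/43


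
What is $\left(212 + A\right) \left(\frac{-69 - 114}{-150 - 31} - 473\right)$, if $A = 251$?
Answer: $- \frac{39554090}{181} \approx -2.1853 \cdot 10^{5}$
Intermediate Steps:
$\left(212 + A\right) \left(\frac{-69 - 114}{-150 - 31} - 473\right) = \left(212 + 251\right) \left(\frac{-69 - 114}{-150 - 31} - 473\right) = 463 \left(- \frac{183}{-181} - 473\right) = 463 \left(\left(-183\right) \left(- \frac{1}{181}\right) - 473\right) = 463 \left(\frac{183}{181} - 473\right) = 463 \left(- \frac{85430}{181}\right) = - \frac{39554090}{181}$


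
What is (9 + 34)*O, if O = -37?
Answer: -1591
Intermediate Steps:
(9 + 34)*O = (9 + 34)*(-37) = 43*(-37) = -1591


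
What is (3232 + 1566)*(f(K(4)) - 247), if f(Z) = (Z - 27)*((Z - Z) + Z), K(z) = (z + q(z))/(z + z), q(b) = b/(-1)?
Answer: -1185106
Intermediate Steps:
q(b) = -b (q(b) = b*(-1) = -b)
K(z) = 0 (K(z) = (z - z)/(z + z) = 0/((2*z)) = 0*(1/(2*z)) = 0)
f(Z) = Z*(-27 + Z) (f(Z) = (-27 + Z)*(0 + Z) = (-27 + Z)*Z = Z*(-27 + Z))
(3232 + 1566)*(f(K(4)) - 247) = (3232 + 1566)*(0*(-27 + 0) - 247) = 4798*(0*(-27) - 247) = 4798*(0 - 247) = 4798*(-247) = -1185106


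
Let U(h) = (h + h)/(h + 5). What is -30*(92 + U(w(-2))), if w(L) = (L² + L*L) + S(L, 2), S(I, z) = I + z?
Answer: -36360/13 ≈ -2796.9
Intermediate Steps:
w(L) = 2 + L + 2*L² (w(L) = (L² + L*L) + (L + 2) = (L² + L²) + (2 + L) = 2*L² + (2 + L) = 2 + L + 2*L²)
U(h) = 2*h/(5 + h) (U(h) = (2*h)/(5 + h) = 2*h/(5 + h))
-30*(92 + U(w(-2))) = -30*(92 + 2*(2 - 2 + 2*(-2)²)/(5 + (2 - 2 + 2*(-2)²))) = -30*(92 + 2*(2 - 2 + 2*4)/(5 + (2 - 2 + 2*4))) = -30*(92 + 2*(2 - 2 + 8)/(5 + (2 - 2 + 8))) = -30*(92 + 2*8/(5 + 8)) = -30*(92 + 2*8/13) = -30*(92 + 2*8*(1/13)) = -30*(92 + 16/13) = -30*1212/13 = -36360/13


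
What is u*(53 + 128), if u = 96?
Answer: 17376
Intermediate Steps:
u*(53 + 128) = 96*(53 + 128) = 96*181 = 17376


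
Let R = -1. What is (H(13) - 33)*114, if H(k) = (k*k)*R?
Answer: -23028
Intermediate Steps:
H(k) = -k² (H(k) = (k*k)*(-1) = k²*(-1) = -k²)
(H(13) - 33)*114 = (-1*13² - 33)*114 = (-1*169 - 33)*114 = (-169 - 33)*114 = -202*114 = -23028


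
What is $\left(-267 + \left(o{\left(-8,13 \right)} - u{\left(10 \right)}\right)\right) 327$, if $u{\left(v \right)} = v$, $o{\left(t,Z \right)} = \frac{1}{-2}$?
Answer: $- \frac{181485}{2} \approx -90743.0$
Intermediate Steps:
$o{\left(t,Z \right)} = - \frac{1}{2}$
$\left(-267 + \left(o{\left(-8,13 \right)} - u{\left(10 \right)}\right)\right) 327 = \left(-267 - \frac{21}{2}\right) 327 = \left(- \frac{555}{2}\right) 327 = - \frac{181485}{2}$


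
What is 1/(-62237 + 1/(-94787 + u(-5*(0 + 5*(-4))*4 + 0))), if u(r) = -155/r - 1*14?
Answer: -7584111/472012316387 ≈ -1.6068e-5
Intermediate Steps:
u(r) = -14 - 155/r (u(r) = -155/r - 14 = -14 - 155/r)
1/(-62237 + 1/(-94787 + u(-5*(0 + 5*(-4))*4 + 0))) = 1/(-62237 + 1/(-94787 + (-14 - 155/(-5*(0 + 5*(-4))*4 + 0)))) = 1/(-62237 + 1/(-94787 + (-14 - 155/(-5*(0 - 20)*4 + 0)))) = 1/(-62237 + 1/(-94787 + (-14 - 155/(-5*(-20)*4 + 0)))) = 1/(-62237 + 1/(-94787 + (-14 - 155/(100*4 + 0)))) = 1/(-62237 + 1/(-94787 + (-14 - 155/(400 + 0)))) = 1/(-62237 + 1/(-94787 + (-14 - 155/400))) = 1/(-62237 + 1/(-94787 + (-14 - 155*1/400))) = 1/(-62237 + 1/(-94787 + (-14 - 31/80))) = 1/(-62237 + 1/(-94787 - 1151/80)) = 1/(-62237 + 1/(-7584111/80)) = 1/(-62237 - 80/7584111) = 1/(-472012316387/7584111) = -7584111/472012316387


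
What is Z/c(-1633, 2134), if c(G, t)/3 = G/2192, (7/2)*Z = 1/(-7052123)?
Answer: 4384/241838454039 ≈ 1.8128e-8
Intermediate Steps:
Z = -2/49364861 (Z = (2/7)/(-7052123) = (2/7)*(-1/7052123) = -2/49364861 ≈ -4.0515e-8)
c(G, t) = 3*G/2192 (c(G, t) = 3*(G/2192) = 3*G/2192)
Z/c(-1633, 2134) = -2/(49364861*((3/2192)*(-1633))) = -2/(49364861*(-4899/2192)) = -2/49364861*(-2192/4899) = 4384/241838454039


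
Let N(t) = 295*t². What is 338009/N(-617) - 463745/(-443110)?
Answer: 10445969631593/9952539064610 ≈ 1.0496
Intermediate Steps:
338009/N(-617) - 463745/(-443110) = 338009/((295*(-617)²)) - 463745/(-443110) = 338009/((295*380689)) - 463745*(-1/443110) = 338009/112303255 + 92749/88622 = 10445969631593/9952539064610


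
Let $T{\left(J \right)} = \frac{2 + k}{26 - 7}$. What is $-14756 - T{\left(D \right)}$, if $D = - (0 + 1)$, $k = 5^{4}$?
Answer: $-14789$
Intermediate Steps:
$k = 625$
$D = -1$ ($D = \left(-1\right) 1 = -1$)
$T{\left(J \right)} = 33$ ($T{\left(J \right)} = \frac{2 + 625}{26 - 7} = \frac{627}{19} = 627 \cdot \frac{1}{19} = 33$)
$-14756 - T{\left(D \right)} = -14756 - 33 = -14789$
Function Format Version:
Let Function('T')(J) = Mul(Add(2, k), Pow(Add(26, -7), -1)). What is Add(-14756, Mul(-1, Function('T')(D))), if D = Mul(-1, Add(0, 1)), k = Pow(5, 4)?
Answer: -14789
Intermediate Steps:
k = 625
D = -1 (D = Mul(-1, 1) = -1)
Function('T')(J) = 33 (Function('T')(J) = Mul(Add(2, 625), Pow(Add(26, -7), -1)) = Mul(627, Pow(19, -1)) = Mul(627, Rational(1, 19)) = 33)
Add(-14756, Mul(-1, Function('T')(D))) = Add(-14756, Mul(-1, 33)) = Add(-14756, -33) = -14789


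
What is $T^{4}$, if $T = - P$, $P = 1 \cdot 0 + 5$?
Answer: $625$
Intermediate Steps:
$P = 5$ ($P = 0 + 5 = 5$)
$T = -5$ ($T = \left(-1\right) 5 = -5$)
$T^{4} = \left(-5\right)^{4} = 625$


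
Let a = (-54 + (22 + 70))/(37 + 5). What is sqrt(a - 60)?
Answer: I*sqrt(26061)/21 ≈ 7.6873*I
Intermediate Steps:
a = 19/21 (a = (-54 + 92)/42 = 38*(1/42) = 19/21 ≈ 0.90476)
sqrt(a - 60) = sqrt(19/21 - 60) = sqrt(-1241/21) = I*sqrt(26061)/21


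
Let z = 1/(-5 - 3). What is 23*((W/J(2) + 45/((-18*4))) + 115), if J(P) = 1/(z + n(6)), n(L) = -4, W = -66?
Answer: 71139/8 ≈ 8892.4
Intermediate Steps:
z = -⅛ (z = 1/(-8) = -⅛ ≈ -0.12500)
J(P) = -8/33 (J(P) = 1/(-⅛ - 4) = 1/(-33/8) = -8/33)
23*((W/J(2) + 45/((-18*4))) + 115) = 23*((-66/(-8/33) + 45/((-18*4))) + 115) = 23*((-66*(-33/8) + 45/(-72)) + 115) = 23*((1089/4 + 45*(-1/72)) + 115) = 23*((1089/4 - 5/8) + 115) = 23*(2173/8 + 115) = 23*(3093/8) = 71139/8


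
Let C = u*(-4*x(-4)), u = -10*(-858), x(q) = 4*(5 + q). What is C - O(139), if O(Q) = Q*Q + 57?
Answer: -156658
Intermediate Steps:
x(q) = 20 + 4*q
O(Q) = 57 + Q**2 (O(Q) = Q**2 + 57 = 57 + Q**2)
u = 8580
C = -137280 (C = 8580*(-4*(20 + 4*(-4))) = 8580*(-4*(20 - 16)) = 8580*(-4*4) = 8580*(-16) = -137280)
C - O(139) = -137280 - (57 + 139**2) = -137280 - (57 + 19321) = -137280 - 1*19378 = -137280 - 19378 = -156658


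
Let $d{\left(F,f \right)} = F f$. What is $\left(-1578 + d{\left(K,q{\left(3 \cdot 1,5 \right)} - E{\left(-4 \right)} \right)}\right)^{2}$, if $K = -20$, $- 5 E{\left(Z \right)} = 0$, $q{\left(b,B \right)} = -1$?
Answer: $2427364$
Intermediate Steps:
$E{\left(Z \right)} = 0$ ($E{\left(Z \right)} = \left(- \frac{1}{5}\right) 0 = 0$)
$\left(-1578 + d{\left(K,q{\left(3 \cdot 1,5 \right)} - E{\left(-4 \right)} \right)}\right)^{2} = \left(-1578 - 20 \left(-1 - 0\right)\right)^{2} = \left(-1578 - 20 \left(-1 + 0\right)\right)^{2} = \left(-1578 - -20\right)^{2} = \left(-1578 + 20\right)^{2} = \left(-1558\right)^{2} = 2427364$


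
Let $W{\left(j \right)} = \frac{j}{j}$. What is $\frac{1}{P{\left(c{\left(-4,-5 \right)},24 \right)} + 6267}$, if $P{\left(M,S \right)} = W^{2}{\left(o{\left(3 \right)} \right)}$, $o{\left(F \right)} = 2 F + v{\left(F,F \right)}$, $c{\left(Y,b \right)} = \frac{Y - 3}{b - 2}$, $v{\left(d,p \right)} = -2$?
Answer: $\frac{1}{6268} \approx 0.00015954$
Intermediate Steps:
$c{\left(Y,b \right)} = \frac{-3 + Y}{-2 + b}$
$o{\left(F \right)} = -2 + 2 F$ ($o{\left(F \right)} = 2 F - 2 = -2 + 2 F$)
$W{\left(j \right)} = 1$
$P{\left(M,S \right)} = 1$ ($P{\left(M,S \right)} = 1^{2} = 1$)
$\frac{1}{P{\left(c{\left(-4,-5 \right)},24 \right)} + 6267} = \frac{1}{1 + 6267} = \frac{1}{6268}$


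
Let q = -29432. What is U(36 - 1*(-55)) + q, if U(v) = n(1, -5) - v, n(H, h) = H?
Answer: -29522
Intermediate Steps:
U(v) = 1 - v
U(36 - 1*(-55)) + q = (1 - (36 - 1*(-55))) - 29432 = (1 - (36 + 55)) - 29432 = (1 - 1*91) - 29432 = (1 - 91) - 29432 = -90 - 29432 = -29522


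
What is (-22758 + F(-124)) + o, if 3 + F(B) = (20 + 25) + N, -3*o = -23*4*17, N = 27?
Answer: -66503/3 ≈ -22168.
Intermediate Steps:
o = 1564/3 (o = -(-23*4)*17/3 = -(-92)*17/3 = -1/3*(-1564) = 1564/3 ≈ 521.33)
F(B) = 69 (F(B) = -3 + ((20 + 25) + 27) = -3 + (45 + 27) = -3 + 72 = 69)
(-22758 + F(-124)) + o = (-22758 + 69) + 1564/3 = -22689 + 1564/3 = -66503/3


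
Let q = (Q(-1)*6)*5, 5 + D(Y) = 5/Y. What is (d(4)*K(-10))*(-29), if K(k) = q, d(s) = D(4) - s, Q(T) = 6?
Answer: 40455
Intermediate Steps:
D(Y) = -5 + 5/Y
q = 180 (q = (6*6)*5 = 36*5 = 180)
d(s) = -15/4 - s (d(s) = (-5 + 5/4) - s = -15/4 - s)
K(k) = 180
(d(4)*K(-10))*(-29) = ((-15/4 - 1*4)*180)*(-29) = ((-15/4 - 4)*180)*(-29) = -31/4*180*(-29) = -1395*(-29) = 40455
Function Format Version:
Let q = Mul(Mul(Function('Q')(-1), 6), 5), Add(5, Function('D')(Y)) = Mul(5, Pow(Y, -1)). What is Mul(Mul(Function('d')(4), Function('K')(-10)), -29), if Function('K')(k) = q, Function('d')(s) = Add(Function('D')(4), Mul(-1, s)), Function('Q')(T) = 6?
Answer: 40455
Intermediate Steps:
Function('D')(Y) = Add(-5, Mul(5, Pow(Y, -1)))
q = 180 (q = Mul(Mul(6, 6), 5) = Mul(36, 5) = 180)
Function('d')(s) = Add(Rational(-15, 4), Mul(-1, s)) (Function('d')(s) = Add(Add(-5, Mul(5, Pow(4, -1))), Mul(-1, s)) = Add(Add(-5, Mul(5, Rational(1, 4))), Mul(-1, s)) = Add(Add(-5, Rational(5, 4)), Mul(-1, s)) = Add(Rational(-15, 4), Mul(-1, s)))
Function('K')(k) = 180
Mul(Mul(Function('d')(4), Function('K')(-10)), -29) = Mul(Mul(Add(Rational(-15, 4), Mul(-1, 4)), 180), -29) = Mul(Mul(Add(Rational(-15, 4), -4), 180), -29) = Mul(Mul(Rational(-31, 4), 180), -29) = Mul(-1395, -29) = 40455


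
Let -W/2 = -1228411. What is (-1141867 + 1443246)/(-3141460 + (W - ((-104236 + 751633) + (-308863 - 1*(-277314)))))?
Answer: -301379/1300486 ≈ -0.23174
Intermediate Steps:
W = 2456822 (W = -2*(-1228411) = 2456822)
(-1141867 + 1443246)/(-3141460 + (W - ((-104236 + 751633) + (-308863 - 1*(-277314))))) = (-1141867 + 1443246)/(-3141460 + (2456822 - ((-104236 + 751633) + (-308863 - 1*(-277314))))) = 301379/(-3141460 + (2456822 - (647397 + (-308863 + 277314)))) = 301379/(-3141460 + (2456822 - (647397 - 31549))) = 301379/(-3141460 + (2456822 - 1*615848)) = 301379/(-3141460 + (2456822 - 615848)) = 301379/(-3141460 + 1840974) = 301379/(-1300486) = 301379*(-1/1300486) = -301379/1300486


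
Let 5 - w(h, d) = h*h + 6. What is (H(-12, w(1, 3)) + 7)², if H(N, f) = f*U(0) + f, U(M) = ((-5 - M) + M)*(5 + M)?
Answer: 3025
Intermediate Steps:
w(h, d) = -1 - h² (w(h, d) = 5 - (h*h + 6) = 5 - (h² + 6) = 5 - (6 + h²) = 5 + (-6 - h²) = -1 - h²)
U(M) = -25 - 5*M (U(M) = -5*(5 + M) = -25 - 5*M)
H(N, f) = -24*f (H(N, f) = f*(-25 - 5*0) + f = f*(-25 + 0) + f = f*(-25) + f = -25*f + f = -24*f)
(H(-12, w(1, 3)) + 7)² = (-24*(-1 - 1*1²) + 7)² = (-24*(-1 - 1*1) + 7)² = (-24*(-1 - 1) + 7)² = (-24*(-2) + 7)² = (48 + 7)² = 55² = 3025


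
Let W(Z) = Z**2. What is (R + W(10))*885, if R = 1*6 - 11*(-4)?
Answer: 132750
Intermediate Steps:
R = 50 (R = 6 + 44 = 50)
(R + W(10))*885 = (50 + 10**2)*885 = (50 + 100)*885 = 150*885 = 132750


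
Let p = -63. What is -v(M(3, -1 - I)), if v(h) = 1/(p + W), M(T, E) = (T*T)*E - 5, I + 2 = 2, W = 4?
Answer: 1/59 ≈ 0.016949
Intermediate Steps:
I = 0 (I = -2 + 2 = 0)
M(T, E) = -5 + E*T**2 (M(T, E) = T**2*E - 5 = E*T**2 - 5 = -5 + E*T**2)
v(h) = -1/59 (v(h) = 1/(-63 + 4) = 1/(-59) = -1/59)
-v(M(3, -1 - I)) = -1*(-1/59) = 1/59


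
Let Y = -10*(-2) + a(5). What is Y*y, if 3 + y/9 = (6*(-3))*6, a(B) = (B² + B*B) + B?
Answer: -74925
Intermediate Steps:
a(B) = B + 2*B² (a(B) = (B² + B²) + B = 2*B² + B = B + 2*B²)
Y = 75 (Y = -10*(-2) + 5*(1 + 2*5) = 20 + 5*(1 + 10) = 20 + 5*11 = 20 + 55 = 75)
y = -999 (y = -27 + 9*((6*(-3))*6) = -27 + 9*(-18*6) = -27 + 9*(-108) = -27 - 972 = -999)
Y*y = 75*(-999) = -74925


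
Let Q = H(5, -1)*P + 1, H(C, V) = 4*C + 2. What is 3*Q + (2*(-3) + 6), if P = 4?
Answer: 267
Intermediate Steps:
H(C, V) = 2 + 4*C
Q = 89 (Q = (2 + 4*5)*4 + 1 = (2 + 20)*4 + 1 = 22*4 + 1 = 88 + 1 = 89)
3*Q + (2*(-3) + 6) = 3*89 + (2*(-3) + 6) = 267 + (-6 + 6) = 267 + 0 = 267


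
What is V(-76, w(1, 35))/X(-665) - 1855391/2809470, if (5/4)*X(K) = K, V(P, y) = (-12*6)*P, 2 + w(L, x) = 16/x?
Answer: -215269577/19666290 ≈ -10.946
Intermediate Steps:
w(L, x) = -2 + 16/x
V(P, y) = -72*P
X(K) = 4*K/5
V(-76, w(1, 35))/X(-665) - 1855391/2809470 = (-72*(-76))/(((⅘)*(-665))) - 1855391/2809470 = 5472/(-532) - 1855391*1/2809470 = 5472*(-1/532) - 1855391/2809470 = -72/7 - 1855391/2809470 = -215269577/19666290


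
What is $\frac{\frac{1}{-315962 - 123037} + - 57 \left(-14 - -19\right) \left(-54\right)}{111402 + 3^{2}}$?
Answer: $\frac{6756194609}{48909317589} \approx 0.13814$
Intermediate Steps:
$\frac{\frac{1}{-315962 - 123037} + - 57 \left(-14 - -19\right) \left(-54\right)}{111402 + 3^{2}} = \frac{\frac{1}{-438999} + - 57 \left(-14 + 19\right) \left(-54\right)}{111402 + 9} = \frac{- \frac{1}{438999} + \left(-57\right) 5 \left(-54\right)}{111411} = \left(- \frac{1}{438999} - -15390\right) \frac{1}{111411} = \left(- \frac{1}{438999} + 15390\right) \frac{1}{111411} = \frac{6756194609}{438999} \cdot \frac{1}{111411} = \frac{6756194609}{48909317589}$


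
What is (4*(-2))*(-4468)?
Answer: 35744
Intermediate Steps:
(4*(-2))*(-4468) = -8*(-4468) = 35744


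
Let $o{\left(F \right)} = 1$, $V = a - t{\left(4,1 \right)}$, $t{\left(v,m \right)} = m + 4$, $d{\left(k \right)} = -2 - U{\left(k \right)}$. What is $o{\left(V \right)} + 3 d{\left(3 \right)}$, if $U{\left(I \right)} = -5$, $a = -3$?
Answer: $10$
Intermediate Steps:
$d{\left(k \right)} = 3$ ($d{\left(k \right)} = -2 - -5 = -2 + 5 = 3$)
$t{\left(v,m \right)} = 4 + m$
$V = -8$ ($V = -3 - \left(4 + 1\right) = -3 - 5 = -8$)
$o{\left(V \right)} + 3 d{\left(3 \right)} = 1 + 3 \cdot 3 = 1 + 9 = 10$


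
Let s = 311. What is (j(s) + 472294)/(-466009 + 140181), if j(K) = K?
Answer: -472605/325828 ≈ -1.4505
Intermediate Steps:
(j(s) + 472294)/(-466009 + 140181) = (311 + 472294)/(-466009 + 140181) = 472605/(-325828) = 472605*(-1/325828) = -472605/325828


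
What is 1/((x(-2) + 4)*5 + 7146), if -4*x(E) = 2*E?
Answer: 1/7171 ≈ 0.00013945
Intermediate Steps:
x(E) = -E/2
1/((x(-2) + 4)*5 + 7146) = 1/((-½*(-2) + 4)*5 + 7146) = 1/((1 + 4)*5 + 7146) = 1/(5*5 + 7146) = 1/(25 + 7146) = 1/7171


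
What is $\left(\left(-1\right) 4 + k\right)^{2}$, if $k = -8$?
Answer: $144$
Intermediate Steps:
$\left(\left(-1\right) 4 + k\right)^{2} = \left(\left(-1\right) 4 - 8\right)^{2} = \left(-4 - 8\right)^{2} = \left(-12\right)^{2} = 144$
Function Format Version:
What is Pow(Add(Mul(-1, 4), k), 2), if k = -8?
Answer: 144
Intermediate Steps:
Pow(Add(Mul(-1, 4), k), 2) = Pow(Add(Mul(-1, 4), -8), 2) = Pow(Add(-4, -8), 2) = Pow(-12, 2) = 144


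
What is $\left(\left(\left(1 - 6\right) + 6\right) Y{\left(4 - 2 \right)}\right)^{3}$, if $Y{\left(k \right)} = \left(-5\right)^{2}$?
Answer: $15625$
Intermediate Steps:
$Y{\left(k \right)} = 25$
$\left(\left(\left(1 - 6\right) + 6\right) Y{\left(4 - 2 \right)}\right)^{3} = \left(\left(\left(1 - 6\right) + 6\right) 25\right)^{3} = \left(\left(-5 + 6\right) 25\right)^{3} = \left(1 \cdot 25\right)^{3} = 25^{3} = 15625$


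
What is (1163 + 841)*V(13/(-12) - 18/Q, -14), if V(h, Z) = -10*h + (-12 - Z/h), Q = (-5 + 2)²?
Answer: 1059782/37 ≈ 28643.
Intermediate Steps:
Q = 9 (Q = (-3)² = 9)
V(h, Z) = -12 - 10*h - Z/h (V(h, Z) = -10*h + (-12 - Z/h) = -12 - 10*h - Z/h)
(1163 + 841)*V(13/(-12) - 18/Q, -14) = (1163 + 841)*(-12 - 10*(13/(-12) - 18/9) - 1*(-14)/(13/(-12) - 18/9)) = 2004*(-12 - 10*(13*(-1/12) - 18*⅑) - 1*(-14)/(13*(-1/12) - 18*⅑)) = 2004*(-12 - 10*(-13/12 - 2) - 1*(-14)/(-13/12 - 2)) = 2004*(-12 - 10*(-37/12) - 1*(-14)/(-37/12)) = 2004*(-12 + 185/6 - 1*(-14)*(-12/37)) = 2004*(-12 + 185/6 - 168/37) = 2004*(3173/222) = 1059782/37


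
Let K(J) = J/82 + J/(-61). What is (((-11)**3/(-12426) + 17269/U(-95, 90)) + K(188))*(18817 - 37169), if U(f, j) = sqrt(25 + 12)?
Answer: 194532053368/15538713 - 8565424*sqrt(37) ≈ -5.2089e+7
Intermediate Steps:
U(f, j) = sqrt(37)
K(J) = -21*J/5002 (K(J) = J*(1/82) + J*(-1/61) = J/82 - J/61 = -21*J/5002)
(((-11)**3/(-12426) + 17269/U(-95, 90)) + K(188))*(18817 - 37169) = (((-11)**3/(-12426) + 17269/(sqrt(37))) - 21/5002*188)*(18817 - 37169) = ((-1331*(-1/12426) + 17269*(sqrt(37)/37)) - 1974/2501)*(-18352) = ((1331/12426 + 17269*sqrt(37)/37) - 1974/2501)*(-18352) = (-21200093/31077426 + 17269*sqrt(37)/37)*(-18352) = 194532053368/15538713 - 8565424*sqrt(37)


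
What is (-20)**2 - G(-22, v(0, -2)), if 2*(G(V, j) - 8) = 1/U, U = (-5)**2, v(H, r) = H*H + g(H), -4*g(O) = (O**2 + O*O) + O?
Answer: 19599/50 ≈ 391.98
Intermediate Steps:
g(O) = -O**2/2 - O/4 (g(O) = -((O**2 + O*O) + O)/4 = -((O**2 + O**2) + O)/4 = -(2*O**2 + O)/4 = -(O + 2*O**2)/4 = -O**2/2 - O/4)
v(H, r) = H**2 - H*(1 + 2*H)/4 (v(H, r) = H*H - H*(1 + 2*H)/4 = H**2 - H*(1 + 2*H)/4)
U = 25
G(V, j) = 401/50 (G(V, j) = 8 + (1/2)/25 = 8 + (1/2)*(1/25) = 8 + 1/50 = 401/50)
(-20)**2 - G(-22, v(0, -2)) = (-20)**2 - 1*401/50 = 400 - 401/50 = 19599/50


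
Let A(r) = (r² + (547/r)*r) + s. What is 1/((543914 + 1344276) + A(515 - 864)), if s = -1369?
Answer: 1/2009169 ≈ 4.9772e-7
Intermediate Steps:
A(r) = -822 + r² (A(r) = (r² + (547/r)*r) - 1369 = (r² + 547) - 1369 = (547 + r²) - 1369 = -822 + r²)
1/((543914 + 1344276) + A(515 - 864)) = 1/((543914 + 1344276) + (-822 + (515 - 864)²)) = 1/(1888190 + (-822 + (-349)²)) = 1/(1888190 + (-822 + 121801)) = 1/(1888190 + 120979) = 1/2009169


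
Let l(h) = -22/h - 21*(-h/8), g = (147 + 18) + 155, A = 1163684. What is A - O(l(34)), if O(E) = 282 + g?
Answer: 1163082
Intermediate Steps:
g = 320 (g = 165 + 155 = 320)
l(h) = -22/h + 21*h/8 (l(h) = -22/h - (-21)*h/8 = -22/h + 21*h/8)
O(E) = 602 (O(E) = 282 + 320 = 602)
A - O(l(34)) = 1163684 - 1*602 = 1163684 - 602 = 1163082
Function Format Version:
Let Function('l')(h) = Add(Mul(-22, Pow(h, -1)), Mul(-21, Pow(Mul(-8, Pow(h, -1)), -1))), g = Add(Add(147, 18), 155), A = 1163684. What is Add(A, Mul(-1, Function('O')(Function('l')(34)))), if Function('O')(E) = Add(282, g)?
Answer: 1163082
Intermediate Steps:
g = 320 (g = Add(165, 155) = 320)
Function('l')(h) = Add(Mul(-22, Pow(h, -1)), Mul(Rational(21, 8), h)) (Function('l')(h) = Add(Mul(-22, Pow(h, -1)), Mul(-21, Mul(Rational(-1, 8), h))) = Add(Mul(-22, Pow(h, -1)), Mul(Rational(21, 8), h)))
Function('O')(E) = 602 (Function('O')(E) = Add(282, 320) = 602)
Add(A, Mul(-1, Function('O')(Function('l')(34)))) = Add(1163684, Mul(-1, 602)) = Add(1163684, -602) = 1163082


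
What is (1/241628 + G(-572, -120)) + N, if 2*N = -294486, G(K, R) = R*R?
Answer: -32098588403/241628 ≈ -1.3284e+5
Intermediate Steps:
G(K, R) = R²
N = -147243 (N = (½)*(-294486) = -147243)
(1/241628 + G(-572, -120)) + N = (1/241628 + (-120)²) - 147243 = (1/241628 + 14400) - 147243 = 3479443201/241628 - 147243 = -32098588403/241628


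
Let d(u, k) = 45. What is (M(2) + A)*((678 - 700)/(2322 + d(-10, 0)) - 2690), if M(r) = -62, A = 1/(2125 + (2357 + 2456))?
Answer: 152161404670/912347 ≈ 1.6678e+5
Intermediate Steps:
A = 1/6938 (A = 1/(2125 + 4813) = 1/6938 ≈ 0.00014413)
(M(2) + A)*((678 - 700)/(2322 + d(-10, 0)) - 2690) = (-62 + 1/6938)*((678 - 700)/(2322 + 45) - 2690) = -430155*(-22/2367 - 2690)/6938 = -430155/6938*(-6367252/2367) = 152161404670/912347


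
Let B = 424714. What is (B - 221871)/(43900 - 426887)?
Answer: -202843/382987 ≈ -0.52963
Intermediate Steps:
(B - 221871)/(43900 - 426887) = (424714 - 221871)/(43900 - 426887) = 202843/(-382987) = 202843*(-1/382987) = -202843/382987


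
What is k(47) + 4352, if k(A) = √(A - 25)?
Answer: 4352 + √22 ≈ 4356.7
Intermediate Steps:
k(A) = √(-25 + A)
k(47) + 4352 = √(-25 + 47) + 4352 = √22 + 4352 = 4352 + √22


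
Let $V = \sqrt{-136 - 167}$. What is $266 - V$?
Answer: $266 - i \sqrt{303} \approx 266.0 - 17.407 i$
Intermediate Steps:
$V = i \sqrt{303}$ ($V = \sqrt{-303} = i \sqrt{303} \approx 17.407 i$)
$266 - V = 266 - i \sqrt{303}$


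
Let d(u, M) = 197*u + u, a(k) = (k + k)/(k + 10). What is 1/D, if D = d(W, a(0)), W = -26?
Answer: -1/5148 ≈ -0.00019425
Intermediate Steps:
a(k) = 2*k/(10 + k) (a(k) = (2*k)/(10 + k) = 2*k/(10 + k))
d(u, M) = 198*u
D = -5148 (D = 198*(-26) = -5148)
1/D = 1/(-5148) = -1/5148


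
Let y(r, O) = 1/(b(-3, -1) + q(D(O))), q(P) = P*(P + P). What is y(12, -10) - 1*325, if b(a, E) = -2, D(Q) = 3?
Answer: -5199/16 ≈ -324.94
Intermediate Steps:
q(P) = 2*P**2 (q(P) = P*(2*P) = 2*P**2)
y(r, O) = 1/16 (y(r, O) = 1/(-2 + 2*3**2) = 1/(-2 + 2*9) = 1/(-2 + 18) = 1/16)
y(12, -10) - 1*325 = 1/16 - 1*325 = 1/16 - 325 = -5199/16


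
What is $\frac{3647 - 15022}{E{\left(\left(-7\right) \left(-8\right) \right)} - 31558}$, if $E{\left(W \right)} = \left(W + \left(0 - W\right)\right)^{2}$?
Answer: $\frac{11375}{31558} \approx 0.36045$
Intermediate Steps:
$E{\left(W \right)} = 0$ ($E{\left(W \right)} = \left(W - W\right)^{2} = 0^{2} = 0$)
$\frac{3647 - 15022}{E{\left(\left(-7\right) \left(-8\right) \right)} - 31558} = \frac{3647 - 15022}{0 - 31558} = - \frac{11375}{-31558} = \left(-11375\right) \left(- \frac{1}{31558}\right) = \frac{11375}{31558}$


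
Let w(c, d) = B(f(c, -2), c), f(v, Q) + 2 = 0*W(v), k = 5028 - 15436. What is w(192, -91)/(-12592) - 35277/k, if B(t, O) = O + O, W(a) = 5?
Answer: 27513207/8191096 ≈ 3.3589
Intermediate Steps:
k = -10408
f(v, Q) = -2 (f(v, Q) = -2 + 0*5 = -2 + 0 = -2)
B(t, O) = 2*O
w(c, d) = 2*c
w(192, -91)/(-12592) - 35277/k = (2*192)/(-12592) - 35277/(-10408) = 384*(-1/12592) - 35277*(-1/10408) = -24/787 + 35277/10408 = 27513207/8191096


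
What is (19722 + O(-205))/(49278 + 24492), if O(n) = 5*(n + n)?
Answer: 8836/36885 ≈ 0.23956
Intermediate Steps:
O(n) = 10*n (O(n) = 5*(2*n) = 10*n)
(19722 + O(-205))/(49278 + 24492) = (19722 + 10*(-205))/(49278 + 24492) = (19722 - 2050)/73770 = 17672*(1/73770) = 8836/36885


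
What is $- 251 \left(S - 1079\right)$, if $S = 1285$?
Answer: $-51706$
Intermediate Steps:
$- 251 \left(S - 1079\right) = - 251 \left(1285 - 1079\right) = \left(-251\right) 206 = -51706$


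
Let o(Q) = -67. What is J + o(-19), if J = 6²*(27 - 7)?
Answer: 653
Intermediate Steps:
J = 720 (J = 36*20 = 720)
J + o(-19) = 720 - 67 = 653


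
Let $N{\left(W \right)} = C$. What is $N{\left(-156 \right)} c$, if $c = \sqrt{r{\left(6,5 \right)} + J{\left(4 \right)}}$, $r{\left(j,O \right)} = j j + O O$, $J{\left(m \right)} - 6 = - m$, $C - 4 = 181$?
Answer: $555 \sqrt{7} \approx 1468.4$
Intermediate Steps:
$C = 185$ ($C = 4 + 181 = 185$)
$N{\left(W \right)} = 185$
$J{\left(m \right)} = 6 - m$
$r{\left(j,O \right)} = O^{2} + j^{2}$ ($r{\left(j,O \right)} = j^{2} + O^{2} = O^{2} + j^{2}$)
$c = 3 \sqrt{7}$ ($c = \sqrt{\left(5^{2} + 6^{2}\right) + \left(6 - 4\right)} = \sqrt{\left(25 + 36\right) + \left(6 - 4\right)} = \sqrt{61 + 2} = \sqrt{63} = 3 \sqrt{7} \approx 7.9373$)
$N{\left(-156 \right)} c = 185 \cdot 3 \sqrt{7} = 555 \sqrt{7}$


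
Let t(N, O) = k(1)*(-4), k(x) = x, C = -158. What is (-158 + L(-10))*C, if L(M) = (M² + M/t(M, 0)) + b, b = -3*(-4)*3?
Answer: 3081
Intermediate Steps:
t(N, O) = -4 (t(N, O) = 1*(-4) = -4)
b = 36 (b = 12*3 = 36)
L(M) = 36 + M² - M/4 (L(M) = (M² + M/(-4)) + 36 = (M² - M/4) + 36 = 36 + M² - M/4)
(-158 + L(-10))*C = (-158 + (36 + (-10)² - ¼*(-10)))*(-158) = (-158 + (36 + 100 + 5/2))*(-158) = (-158 + 277/2)*(-158) = -39/2*(-158) = 3081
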